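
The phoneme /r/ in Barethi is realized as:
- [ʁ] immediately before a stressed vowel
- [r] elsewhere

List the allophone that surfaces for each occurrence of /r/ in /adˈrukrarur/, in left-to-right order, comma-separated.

[ʁ], [r], [r], [r]

Occurrence 1 (position 3): immediately before a stressed vowel → [ʁ].
Occurrence 2 (position 6): no conditioning environment matches → elsewhere allophone [r].
Occurrence 3 (position 8): no conditioning environment matches → elsewhere allophone [r].
Occurrence 4 (position 10): no conditioning environment matches → elsewhere allophone [r].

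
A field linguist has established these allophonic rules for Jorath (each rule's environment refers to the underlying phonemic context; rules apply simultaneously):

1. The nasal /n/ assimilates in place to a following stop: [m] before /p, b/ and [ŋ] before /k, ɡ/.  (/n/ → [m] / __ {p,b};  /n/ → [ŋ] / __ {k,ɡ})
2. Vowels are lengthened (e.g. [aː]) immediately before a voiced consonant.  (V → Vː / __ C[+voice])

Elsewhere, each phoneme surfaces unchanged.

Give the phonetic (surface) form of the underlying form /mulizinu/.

/u/ (between /m/ and /l/) occurs before a voiced consonant → [uː] by rule 2.
/i/ (between /l/ and /z/): before a voiced consonant, so rule 2 applies → [iː].
/i/ (between /z/ and /n/) occurs before a voiced consonant → [iː] by rule 2.
/n/ (between /i/ and /u/) fails the environment for rule 1, so it stays [n].
/u/ (word-final) fails the environment for rule 2, so it stays [u].

[muːliːziːnu]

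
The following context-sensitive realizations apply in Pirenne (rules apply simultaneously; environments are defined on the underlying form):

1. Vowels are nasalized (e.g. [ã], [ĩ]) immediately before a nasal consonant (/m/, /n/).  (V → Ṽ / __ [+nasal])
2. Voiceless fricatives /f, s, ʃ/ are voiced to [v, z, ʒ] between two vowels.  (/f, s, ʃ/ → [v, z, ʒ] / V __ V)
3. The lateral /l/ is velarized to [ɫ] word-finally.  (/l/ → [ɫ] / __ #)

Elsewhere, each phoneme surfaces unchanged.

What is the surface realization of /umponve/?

/u/ (word-initial): before a nasal consonant, so rule 1 applies → [ũ].
/m/ (between /u/ and /p/) is unaffected → [m].
/p/ (between /m/ and /o/): no rule targets it → [p].
/o/ meets the environment for rule 1 (before a nasal consonant) → [õ].
/n/ (between /o/ and /v/) is unaffected → [n].
/v/ (between /n/ and /e/): no rule targets it → [v].
/e/ (word-final) fails the environment for rule 1, so it stays [e].

[ũmpõnve]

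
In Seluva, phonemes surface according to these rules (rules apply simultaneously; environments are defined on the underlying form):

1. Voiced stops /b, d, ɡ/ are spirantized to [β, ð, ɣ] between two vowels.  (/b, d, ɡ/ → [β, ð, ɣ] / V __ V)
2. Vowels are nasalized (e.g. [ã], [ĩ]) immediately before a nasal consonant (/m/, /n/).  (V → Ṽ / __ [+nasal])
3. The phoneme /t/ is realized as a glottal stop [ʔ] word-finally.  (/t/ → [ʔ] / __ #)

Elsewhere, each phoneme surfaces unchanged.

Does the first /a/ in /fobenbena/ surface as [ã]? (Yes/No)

No

/a/ (word-final) fails the environment for rule 2, so it stays [a].
The actual realization is [a], not [ã].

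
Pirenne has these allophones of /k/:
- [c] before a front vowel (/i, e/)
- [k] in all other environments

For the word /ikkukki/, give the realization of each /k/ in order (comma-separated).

[k], [k], [k], [c]

Occurrence 1 (position 2): no conditioning environment matches → elsewhere allophone [k].
Occurrence 2 (position 3): no conditioning environment matches → elsewhere allophone [k].
Occurrence 3 (position 5): no conditioning environment matches → elsewhere allophone [k].
Occurrence 4 (position 6): before a front vowel → [c].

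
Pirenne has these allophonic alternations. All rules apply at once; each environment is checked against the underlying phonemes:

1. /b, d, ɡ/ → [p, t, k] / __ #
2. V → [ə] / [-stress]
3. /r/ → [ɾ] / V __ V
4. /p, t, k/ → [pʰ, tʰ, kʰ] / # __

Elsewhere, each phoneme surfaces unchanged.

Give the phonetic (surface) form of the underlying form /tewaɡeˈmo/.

[tʰəwəɡəˈmo]

/t/ (word-initial) occurs word-initially → [tʰ] by rule 4.
/e/ meets the environment for rule 2 (in an unstressed syllable) → [ə].
/a/ — between /w/ and /ɡ/, in an unstressed syllable — surfaces as [ə] (rule 2).
/ɡ/ (between /a/ and /e/): rule 1 targets it, but not word-finally → unchanged [ɡ].
/e/ (between /ɡ/ and /m/): in an unstressed syllable, so rule 2 applies → [ə].
/o/ (word-final) is in the target of rule 2 but the environment (in an unstressed syllable) is not met → [o].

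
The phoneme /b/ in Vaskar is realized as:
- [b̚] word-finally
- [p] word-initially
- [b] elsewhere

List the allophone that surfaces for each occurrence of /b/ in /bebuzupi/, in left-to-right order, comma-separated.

Occurrence 1 (position 1): word-initially → [p].
Occurrence 2 (position 3): no conditioning environment matches → elsewhere allophone [b].

[p], [b]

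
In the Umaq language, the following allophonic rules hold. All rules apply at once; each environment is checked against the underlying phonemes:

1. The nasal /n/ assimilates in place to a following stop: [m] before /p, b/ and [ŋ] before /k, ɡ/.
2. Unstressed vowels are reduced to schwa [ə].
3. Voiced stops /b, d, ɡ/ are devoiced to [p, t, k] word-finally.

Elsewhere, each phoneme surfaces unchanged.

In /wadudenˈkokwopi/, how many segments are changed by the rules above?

6

Segments that undergo a rule: /a/ → [ə] (rule 2); /u/ → [ə] (rule 2); /e/ → [ə] (rule 2); /n/ → [ŋ] (rule 1); /o/ → [ə] (rule 2); /i/ → [ə] (rule 2).
All other segments surface unchanged.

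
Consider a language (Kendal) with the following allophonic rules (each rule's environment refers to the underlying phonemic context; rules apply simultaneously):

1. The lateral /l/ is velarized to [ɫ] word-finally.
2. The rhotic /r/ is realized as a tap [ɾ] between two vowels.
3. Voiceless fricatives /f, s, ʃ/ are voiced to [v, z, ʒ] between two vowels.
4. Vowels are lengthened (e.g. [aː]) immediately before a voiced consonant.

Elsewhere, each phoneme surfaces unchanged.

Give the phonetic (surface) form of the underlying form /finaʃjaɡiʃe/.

/f/ (word-initial): rule 3 targets it, but not between two vowels → unchanged [f].
Rule 4 applies to /i/ (between /f/ and /n/: before a voiced consonant) → [iː].
/a/ (between /n/ and /ʃ/): rule 4 targets it, but not before a voiced consonant → unchanged [a].
/ʃ/ — between /a/ and /j/; rule 3 does not apply here → [ʃ].
/a/ meets the environment for rule 4 (before a voiced consonant) → [aː].
/i/ (between /ɡ/ and /ʃ/): rule 4 targets it, but not before a voiced consonant → unchanged [i].
/ʃ/ (between /i/ and /e/): between two vowels, so rule 3 applies → [ʒ].
/e/ (word-final) is in the target of rule 4 but the environment (before a voiced consonant) is not met → [e].

[fiːnaʃjaːɡiʒe]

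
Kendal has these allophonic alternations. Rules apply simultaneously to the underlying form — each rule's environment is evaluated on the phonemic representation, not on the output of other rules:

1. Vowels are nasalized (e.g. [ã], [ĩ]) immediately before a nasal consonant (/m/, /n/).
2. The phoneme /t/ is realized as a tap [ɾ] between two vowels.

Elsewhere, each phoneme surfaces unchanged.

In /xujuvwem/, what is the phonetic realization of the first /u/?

/u/ (between /x/ and /j/) fails the environment for rule 1, so it stays [u].

[u]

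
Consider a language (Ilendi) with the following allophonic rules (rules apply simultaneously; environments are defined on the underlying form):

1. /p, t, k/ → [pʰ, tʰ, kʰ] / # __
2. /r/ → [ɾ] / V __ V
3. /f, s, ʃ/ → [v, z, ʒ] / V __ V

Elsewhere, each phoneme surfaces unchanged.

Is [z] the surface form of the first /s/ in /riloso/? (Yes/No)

/s/ — between /o/ and /o/, between two vowels — surfaces as [z] (rule 3).
The actual realization is [z], which matches [z].

Yes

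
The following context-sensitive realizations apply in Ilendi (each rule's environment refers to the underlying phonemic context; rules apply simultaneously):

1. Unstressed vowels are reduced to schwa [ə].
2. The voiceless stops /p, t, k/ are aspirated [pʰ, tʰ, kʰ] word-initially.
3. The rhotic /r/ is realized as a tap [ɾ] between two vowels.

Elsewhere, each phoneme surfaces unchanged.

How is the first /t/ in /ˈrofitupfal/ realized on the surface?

[t]

/t/ — between /i/ and /u/; rule 2 does not apply here → [t].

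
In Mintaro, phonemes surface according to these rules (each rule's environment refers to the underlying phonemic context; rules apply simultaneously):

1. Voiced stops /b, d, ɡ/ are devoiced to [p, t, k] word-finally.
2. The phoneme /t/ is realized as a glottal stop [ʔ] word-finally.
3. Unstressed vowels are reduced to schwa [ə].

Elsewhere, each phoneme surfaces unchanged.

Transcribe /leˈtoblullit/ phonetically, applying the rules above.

[ləˈtobləlləʔ]

/l/ (word-initial): no rule targets it → [l].
/e/ (between /l/ and /t/) occurs in an unstressed syllable → [ə] by rule 3.
/t/ (between /e/ and /o/): rule 2 targets it, but not word-finally → unchanged [t].
/o/ (between /t/ and /b/) is in the target of rule 3 but the environment (in an unstressed syllable) is not met → [o].
/b/ (between /o/ and /l/): rule 1 targets it, but not word-finally → unchanged [b].
/l/ (between /b/ and /u/) is unaffected → [l].
/u/ (between /l/ and /l/): in an unstressed syllable, so rule 3 applies → [ə].
/l/ — not in any rule's target class → [l].
/l/ (between /l/ and /i/) is unaffected → [l].
/i/ (between /l/ and /t/): in an unstressed syllable, so rule 3 applies → [ə].
/t/ meets the environment for rule 2 (word-finally) → [ʔ].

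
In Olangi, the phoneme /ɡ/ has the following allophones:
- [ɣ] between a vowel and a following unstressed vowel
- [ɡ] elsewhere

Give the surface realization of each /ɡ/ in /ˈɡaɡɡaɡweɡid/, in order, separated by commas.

Occurrence 1 (position 1): no conditioning environment matches → elsewhere allophone [ɡ].
Occurrence 2 (position 3): no conditioning environment matches → elsewhere allophone [ɡ].
Occurrence 3 (position 4): no conditioning environment matches → elsewhere allophone [ɡ].
Occurrence 4 (position 6): no conditioning environment matches → elsewhere allophone [ɡ].
Occurrence 5 (position 9): between a vowel and a following unstressed vowel → [ɣ].

[ɡ], [ɡ], [ɡ], [ɡ], [ɣ]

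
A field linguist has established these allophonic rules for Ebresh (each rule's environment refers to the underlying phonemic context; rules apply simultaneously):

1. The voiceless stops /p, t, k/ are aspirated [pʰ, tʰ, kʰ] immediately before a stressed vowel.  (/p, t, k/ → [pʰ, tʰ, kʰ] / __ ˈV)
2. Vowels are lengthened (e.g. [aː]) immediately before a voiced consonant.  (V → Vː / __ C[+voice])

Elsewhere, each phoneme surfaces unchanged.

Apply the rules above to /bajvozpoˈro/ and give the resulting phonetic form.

[baːjvoːzpoːˈro]

/b/ — not in any rule's target class → [b].
/a/ (between /b/ and /j/): before a voiced consonant, so rule 2 applies → [aː].
/j/ — not in any rule's target class → [j].
/v/ (between /j/ and /o/): no rule targets it → [v].
/o/ (between /v/ and /z/): before a voiced consonant, so rule 2 applies → [oː].
/z/ — not in any rule's target class → [z].
/p/ (between /z/ and /o/) fails the environment for rule 1, so it stays [p].
/o/ — between /p/ and /r/, before a voiced consonant — surfaces as [oː] (rule 2).
/r/ (between /o/ and /o/): no rule targets it → [r].
/o/ (word-final) fails the environment for rule 2, so it stays [o].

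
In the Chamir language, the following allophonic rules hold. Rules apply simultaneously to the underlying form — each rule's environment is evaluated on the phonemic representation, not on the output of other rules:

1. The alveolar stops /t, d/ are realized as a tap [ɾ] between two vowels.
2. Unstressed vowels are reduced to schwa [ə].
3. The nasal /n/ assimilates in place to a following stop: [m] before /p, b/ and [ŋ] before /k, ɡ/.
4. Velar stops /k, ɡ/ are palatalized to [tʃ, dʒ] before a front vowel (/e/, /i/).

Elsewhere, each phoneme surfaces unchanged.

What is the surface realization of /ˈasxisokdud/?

/a/ (word-initial): rule 2 targets it, but not in an unstressed syllable → unchanged [a].
/s/ stays [s].
/x/ stays [x].
/i/ — between /x/ and /s/, in an unstressed syllable — surfaces as [ə] (rule 2).
/s/ — not in any rule's target class → [s].
/o/ — between /s/ and /k/, in an unstressed syllable — surfaces as [ə] (rule 2).
/k/ (between /o/ and /d/): rule 4 targets it, but not before a front vowel → unchanged [k].
/d/ (between /k/ and /u/) is in the target of rule 1 but the environment (between two vowels) is not met → [d].
/u/ (between /d/ and /d/) occurs in an unstressed syllable → [ə] by rule 2.
/d/ (word-final) is in the target of rule 1 but the environment (between two vowels) is not met → [d].

[ˈasxəsəkdəd]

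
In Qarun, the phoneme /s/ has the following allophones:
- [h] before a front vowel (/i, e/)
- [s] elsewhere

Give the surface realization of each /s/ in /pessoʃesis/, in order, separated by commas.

[s], [s], [h], [s]

Occurrence 1 (position 3): no conditioning environment matches → elsewhere allophone [s].
Occurrence 2 (position 4): no conditioning environment matches → elsewhere allophone [s].
Occurrence 3 (position 8): before a front vowel (/i, e/) → [h].
Occurrence 4 (position 10): no conditioning environment matches → elsewhere allophone [s].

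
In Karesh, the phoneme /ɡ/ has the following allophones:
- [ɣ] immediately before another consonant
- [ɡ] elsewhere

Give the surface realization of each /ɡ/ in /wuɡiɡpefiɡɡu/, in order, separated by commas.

Occurrence 1 (position 3): no conditioning environment matches → elsewhere allophone [ɡ].
Occurrence 2 (position 5): immediately before another consonant → [ɣ].
Occurrence 3 (position 10): immediately before another consonant → [ɣ].
Occurrence 4 (position 11): no conditioning environment matches → elsewhere allophone [ɡ].

[ɡ], [ɣ], [ɣ], [ɡ]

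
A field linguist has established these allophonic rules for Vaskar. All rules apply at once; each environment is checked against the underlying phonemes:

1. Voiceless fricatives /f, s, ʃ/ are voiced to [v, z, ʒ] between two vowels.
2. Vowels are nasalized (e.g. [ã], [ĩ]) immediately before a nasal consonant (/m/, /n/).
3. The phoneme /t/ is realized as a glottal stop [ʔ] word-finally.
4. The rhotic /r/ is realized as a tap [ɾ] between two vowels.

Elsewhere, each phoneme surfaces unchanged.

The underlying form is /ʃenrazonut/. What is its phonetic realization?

[ʃẽnrazõnuʔ]

/ʃ/ (word-initial): rule 1 targets it, but not between two vowels → unchanged [ʃ].
/e/ — between /ʃ/ and /n/, before a nasal consonant — surfaces as [ẽ] (rule 2).
/r/ (between /n/ and /a/) is in the target of rule 4 but the environment (between two vowels) is not met → [r].
/a/ — between /r/ and /z/; rule 2 does not apply here → [a].
/o/ (between /z/ and /n/): before a nasal consonant, so rule 2 applies → [õ].
/u/ (between /n/ and /t/) fails the environment for rule 2, so it stays [u].
Rule 3 applies to /t/ (word-final: word-finally) → [ʔ].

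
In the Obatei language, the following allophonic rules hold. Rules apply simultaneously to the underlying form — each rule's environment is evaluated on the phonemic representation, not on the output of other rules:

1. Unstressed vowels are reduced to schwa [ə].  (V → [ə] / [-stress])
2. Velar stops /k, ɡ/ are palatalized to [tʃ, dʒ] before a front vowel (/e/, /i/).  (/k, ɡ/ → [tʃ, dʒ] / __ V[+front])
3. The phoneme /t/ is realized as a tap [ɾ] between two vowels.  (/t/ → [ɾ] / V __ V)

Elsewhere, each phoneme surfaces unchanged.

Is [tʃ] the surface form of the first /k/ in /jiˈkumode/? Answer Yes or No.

No

/k/ (between /i/ and /u/): rule 2 targets it, but not before a front vowel → unchanged [k].
The actual realization is [k], not [tʃ].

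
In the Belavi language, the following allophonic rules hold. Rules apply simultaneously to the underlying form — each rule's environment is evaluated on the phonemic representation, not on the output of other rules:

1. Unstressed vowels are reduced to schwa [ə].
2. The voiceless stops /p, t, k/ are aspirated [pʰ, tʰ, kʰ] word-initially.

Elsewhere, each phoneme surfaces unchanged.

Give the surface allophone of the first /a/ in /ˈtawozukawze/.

[a]

/a/ — between /t/ and /w/; rule 1 does not apply here → [a].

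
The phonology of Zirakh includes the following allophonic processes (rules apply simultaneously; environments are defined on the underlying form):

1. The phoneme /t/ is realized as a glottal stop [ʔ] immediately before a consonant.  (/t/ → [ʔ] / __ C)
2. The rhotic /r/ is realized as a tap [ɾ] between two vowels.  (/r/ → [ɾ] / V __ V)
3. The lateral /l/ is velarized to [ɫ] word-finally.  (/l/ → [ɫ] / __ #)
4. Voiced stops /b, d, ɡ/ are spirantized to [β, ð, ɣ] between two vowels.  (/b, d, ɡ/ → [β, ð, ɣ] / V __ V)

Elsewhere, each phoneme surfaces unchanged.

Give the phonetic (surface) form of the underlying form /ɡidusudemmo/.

[ɡiðusuðemmo]

/ɡ/ (word-initial) is in the target of rule 4 but the environment (between two vowels) is not met → [ɡ].
/i/ (between /ɡ/ and /d/) is unaffected → [i].
/d/ (between /i/ and /u/): between two vowels, so rule 4 applies → [ð].
/u/ (between /d/ and /s/): no rule targets it → [u].
/s/ (between /u/ and /u/) is unaffected → [s].
/u/ (between /s/ and /d/) is unaffected → [u].
/d/ (between /u/ and /e/): between two vowels, so rule 4 applies → [ð].
/e/ — not in any rule's target class → [e].
/m/ stays [m].
/m/ — not in any rule's target class → [m].
/o/ — not in any rule's target class → [o].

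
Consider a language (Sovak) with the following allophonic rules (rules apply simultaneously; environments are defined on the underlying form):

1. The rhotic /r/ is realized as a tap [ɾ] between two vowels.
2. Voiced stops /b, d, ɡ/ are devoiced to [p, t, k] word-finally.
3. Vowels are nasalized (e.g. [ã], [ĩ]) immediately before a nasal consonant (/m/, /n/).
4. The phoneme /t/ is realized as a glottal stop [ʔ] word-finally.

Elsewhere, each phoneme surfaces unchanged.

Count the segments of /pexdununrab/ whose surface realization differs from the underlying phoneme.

3

Segments that undergo a rule: /u/ → [ũ] (rule 3); /u/ → [ũ] (rule 3); /b/ → [p] (rule 2).
All other segments surface unchanged.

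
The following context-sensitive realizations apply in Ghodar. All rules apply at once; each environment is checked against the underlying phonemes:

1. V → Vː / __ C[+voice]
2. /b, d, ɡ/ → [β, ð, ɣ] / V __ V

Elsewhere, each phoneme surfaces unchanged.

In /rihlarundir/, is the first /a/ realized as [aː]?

/a/ (between /l/ and /r/): before a voiced consonant, so rule 1 applies → [aː].
The actual realization is [aː], which matches [aː].

Yes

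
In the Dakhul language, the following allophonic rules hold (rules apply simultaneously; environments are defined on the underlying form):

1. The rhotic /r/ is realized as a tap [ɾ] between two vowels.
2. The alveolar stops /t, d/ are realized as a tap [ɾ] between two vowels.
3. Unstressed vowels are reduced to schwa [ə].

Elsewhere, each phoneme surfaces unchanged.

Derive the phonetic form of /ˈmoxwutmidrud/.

[ˈmoxwətmədrəd]

/m/ — not in any rule's target class → [m].
/o/ (between /m/ and /x/): rule 3 targets it, but not in an unstressed syllable → unchanged [o].
/x/ stays [x].
/w/ (between /x/ and /u/): no rule targets it → [w].
/u/ — between /w/ and /t/, in an unstressed syllable — surfaces as [ə] (rule 3).
/t/ (between /u/ and /m/) is in the target of rule 2 but the environment (between two vowels) is not met → [t].
/m/ (between /t/ and /i/) is unaffected → [m].
/i/ (between /m/ and /d/): in an unstressed syllable, so rule 3 applies → [ə].
/d/ (between /i/ and /r/) fails the environment for rule 2, so it stays [d].
/r/ — between /d/ and /u/; rule 1 does not apply here → [r].
/u/ meets the environment for rule 3 (in an unstressed syllable) → [ə].
/d/ — word-final; rule 2 does not apply here → [d].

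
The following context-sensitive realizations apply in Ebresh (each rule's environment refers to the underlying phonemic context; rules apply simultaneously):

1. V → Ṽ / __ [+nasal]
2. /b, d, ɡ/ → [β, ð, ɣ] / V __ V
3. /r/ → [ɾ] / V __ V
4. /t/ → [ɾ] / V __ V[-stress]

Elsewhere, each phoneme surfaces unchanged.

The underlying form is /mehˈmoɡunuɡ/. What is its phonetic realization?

/m/ — not in any rule's target class → [m].
/e/ (between /m/ and /h/): rule 1 targets it, but not before a nasal consonant → unchanged [e].
/h/ (between /e/ and /m/) is unaffected → [h].
/m/ (between /h/ and /o/) is unaffected → [m].
/o/ — between /m/ and /ɡ/; rule 1 does not apply here → [o].
/ɡ/ — between /o/ and /u/, between two vowels — surfaces as [ɣ] (rule 2).
/u/ (between /ɡ/ and /n/) occurs before a nasal consonant → [ũ] by rule 1.
/n/ — not in any rule's target class → [n].
/u/ (between /n/ and /ɡ/): rule 1 targets it, but not before a nasal consonant → unchanged [u].
/ɡ/ (word-final): rule 2 targets it, but not between two vowels → unchanged [ɡ].

[mehˈmoɣũnuɡ]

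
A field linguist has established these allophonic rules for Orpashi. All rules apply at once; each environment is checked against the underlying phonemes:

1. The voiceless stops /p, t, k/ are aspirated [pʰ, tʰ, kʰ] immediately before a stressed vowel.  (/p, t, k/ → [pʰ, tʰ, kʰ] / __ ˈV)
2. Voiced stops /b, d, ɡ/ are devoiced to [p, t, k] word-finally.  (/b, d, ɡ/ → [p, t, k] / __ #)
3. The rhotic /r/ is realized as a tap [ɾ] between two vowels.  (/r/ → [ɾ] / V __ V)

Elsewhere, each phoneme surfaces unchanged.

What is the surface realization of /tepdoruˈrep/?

/t/ (word-initial) is in the target of rule 1 but the environment (immediately before a stressed vowel) is not met → [t].
/e/ (between /t/ and /p/): no rule targets it → [e].
/p/ (between /e/ and /d/): rule 1 targets it, but not immediately before a stressed vowel → unchanged [p].
/d/ (between /p/ and /o/): rule 2 targets it, but not word-finally → unchanged [d].
/o/ (between /d/ and /r/) is unaffected → [o].
/r/ (between /o/ and /u/) occurs between two vowels → [ɾ] by rule 3.
/u/ — not in any rule's target class → [u].
/r/ (between /u/ and /e/) occurs between two vowels → [ɾ] by rule 3.
/e/ (between /r/ and /p/): no rule targets it → [e].
/p/ — word-final; rule 1 does not apply here → [p].

[tepdoɾuˈɾep]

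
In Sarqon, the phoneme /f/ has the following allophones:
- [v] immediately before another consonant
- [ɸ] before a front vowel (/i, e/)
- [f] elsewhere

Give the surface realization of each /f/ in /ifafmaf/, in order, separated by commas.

[f], [v], [f]

Occurrence 1 (position 2): no conditioning environment matches → elsewhere allophone [f].
Occurrence 2 (position 4): immediately before another consonant → [v].
Occurrence 3 (position 7): no conditioning environment matches → elsewhere allophone [f].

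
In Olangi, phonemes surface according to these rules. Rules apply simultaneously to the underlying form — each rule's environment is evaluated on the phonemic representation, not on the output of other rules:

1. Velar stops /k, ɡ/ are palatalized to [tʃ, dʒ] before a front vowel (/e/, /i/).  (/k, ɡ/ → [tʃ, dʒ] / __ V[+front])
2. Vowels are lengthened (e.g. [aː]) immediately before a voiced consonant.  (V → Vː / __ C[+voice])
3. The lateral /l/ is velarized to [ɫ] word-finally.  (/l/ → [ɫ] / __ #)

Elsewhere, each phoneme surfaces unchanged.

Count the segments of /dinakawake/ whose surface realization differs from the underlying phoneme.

Segments that undergo a rule: /i/ → [iː] (rule 2); /a/ → [aː] (rule 2); /k/ → [tʃ] (rule 1).
All other segments surface unchanged.

3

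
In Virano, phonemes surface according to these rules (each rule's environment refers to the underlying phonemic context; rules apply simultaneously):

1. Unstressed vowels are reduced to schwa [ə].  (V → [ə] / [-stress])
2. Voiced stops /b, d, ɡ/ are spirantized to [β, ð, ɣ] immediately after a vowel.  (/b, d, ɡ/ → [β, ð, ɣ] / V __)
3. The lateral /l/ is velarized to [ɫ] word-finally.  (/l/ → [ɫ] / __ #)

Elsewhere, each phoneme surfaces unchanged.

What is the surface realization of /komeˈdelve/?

[kəməˈðelvə]

/o/ (between /k/ and /m/) occurs in an unstressed syllable → [ə] by rule 1.
/e/ meets the environment for rule 1 (in an unstressed syllable) → [ə].
Rule 2 applies to /d/ (between /e/ and /e/: immediately after a vowel) → [ð].
/e/ — between /d/ and /l/; rule 1 does not apply here → [e].
/l/ (between /e/ and /v/) fails the environment for rule 3, so it stays [l].
/e/ meets the environment for rule 1 (in an unstressed syllable) → [ə].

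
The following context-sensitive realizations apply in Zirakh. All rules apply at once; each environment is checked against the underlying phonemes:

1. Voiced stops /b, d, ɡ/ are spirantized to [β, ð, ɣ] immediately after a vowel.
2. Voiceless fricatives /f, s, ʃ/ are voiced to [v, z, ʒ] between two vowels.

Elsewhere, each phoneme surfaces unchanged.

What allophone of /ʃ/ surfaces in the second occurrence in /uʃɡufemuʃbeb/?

[ʃ]

/ʃ/ — between /u/ and /b/; rule 2 does not apply here → [ʃ].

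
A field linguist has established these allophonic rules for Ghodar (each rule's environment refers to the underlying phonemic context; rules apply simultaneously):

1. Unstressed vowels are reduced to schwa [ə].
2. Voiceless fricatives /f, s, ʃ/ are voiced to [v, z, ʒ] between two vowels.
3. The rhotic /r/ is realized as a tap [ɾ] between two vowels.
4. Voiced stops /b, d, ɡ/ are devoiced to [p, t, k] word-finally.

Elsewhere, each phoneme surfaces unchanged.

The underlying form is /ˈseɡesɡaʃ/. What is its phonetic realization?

/s/ (word-initial): rule 2 targets it, but not between two vowels → unchanged [s].
/e/ (between /s/ and /ɡ/): rule 1 targets it, but not in an unstressed syllable → unchanged [e].
/ɡ/ (between /e/ and /e/) is in the target of rule 4 but the environment (word-finally) is not met → [ɡ].
/e/ — between /ɡ/ and /s/, in an unstressed syllable — surfaces as [ə] (rule 1).
/s/ (between /e/ and /ɡ/): rule 2 targets it, but not between two vowels → unchanged [s].
/ɡ/ (between /s/ and /a/): rule 4 targets it, but not word-finally → unchanged [ɡ].
/a/ (between /ɡ/ and /ʃ/): in an unstressed syllable, so rule 1 applies → [ə].
/ʃ/ (word-final) fails the environment for rule 2, so it stays [ʃ].

[ˈseɡəsɡəʃ]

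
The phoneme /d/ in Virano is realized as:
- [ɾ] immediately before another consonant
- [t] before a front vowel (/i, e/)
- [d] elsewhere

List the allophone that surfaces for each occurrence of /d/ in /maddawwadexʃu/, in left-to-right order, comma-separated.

[ɾ], [d], [t]

Occurrence 1 (position 3): immediately before another consonant → [ɾ].
Occurrence 2 (position 4): no conditioning environment matches → elsewhere allophone [d].
Occurrence 3 (position 9): before a front vowel (/i, e/) → [t].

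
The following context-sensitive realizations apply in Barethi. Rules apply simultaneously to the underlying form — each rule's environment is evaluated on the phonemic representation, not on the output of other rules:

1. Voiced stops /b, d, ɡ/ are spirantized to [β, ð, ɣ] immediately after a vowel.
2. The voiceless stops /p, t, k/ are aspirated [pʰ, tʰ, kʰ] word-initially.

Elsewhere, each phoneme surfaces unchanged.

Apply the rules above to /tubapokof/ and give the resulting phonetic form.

[tʰuβapokof]

/t/ (word-initial): word-initially, so rule 2 applies → [tʰ].
/b/ — between /u/ and /a/, immediately after a vowel — surfaces as [β] (rule 1).
/p/ (between /a/ and /o/) is in the target of rule 2 but the environment (word-initially) is not met → [p].
/k/ (between /o/ and /o/): rule 2 targets it, but not word-initially → unchanged [k].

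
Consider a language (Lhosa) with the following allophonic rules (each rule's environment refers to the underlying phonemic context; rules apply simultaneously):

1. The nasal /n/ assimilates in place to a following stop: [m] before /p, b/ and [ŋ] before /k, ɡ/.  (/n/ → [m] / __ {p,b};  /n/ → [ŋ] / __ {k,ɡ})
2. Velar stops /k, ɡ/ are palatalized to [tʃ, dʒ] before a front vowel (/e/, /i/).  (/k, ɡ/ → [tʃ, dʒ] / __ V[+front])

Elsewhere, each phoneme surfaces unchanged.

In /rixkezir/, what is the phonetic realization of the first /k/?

[tʃ]

/k/ (between /x/ and /e/): before a front vowel, so rule 2 applies → [tʃ].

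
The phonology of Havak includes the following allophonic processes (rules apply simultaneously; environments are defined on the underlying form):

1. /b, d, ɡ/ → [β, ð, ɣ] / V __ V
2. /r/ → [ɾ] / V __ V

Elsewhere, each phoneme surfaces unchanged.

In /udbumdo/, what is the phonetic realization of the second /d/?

/d/ (between /m/ and /o/): rule 1 targets it, but not between two vowels → unchanged [d].

[d]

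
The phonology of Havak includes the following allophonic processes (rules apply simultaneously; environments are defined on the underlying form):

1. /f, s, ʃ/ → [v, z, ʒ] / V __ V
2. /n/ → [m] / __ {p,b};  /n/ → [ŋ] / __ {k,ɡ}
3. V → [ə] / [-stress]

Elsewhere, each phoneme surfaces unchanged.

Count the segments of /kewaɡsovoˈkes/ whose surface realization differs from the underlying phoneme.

Segments that undergo a rule: /e/ → [ə] (rule 3); /a/ → [ə] (rule 3); /o/ → [ə] (rule 3); /o/ → [ə] (rule 3).
All other segments surface unchanged.

4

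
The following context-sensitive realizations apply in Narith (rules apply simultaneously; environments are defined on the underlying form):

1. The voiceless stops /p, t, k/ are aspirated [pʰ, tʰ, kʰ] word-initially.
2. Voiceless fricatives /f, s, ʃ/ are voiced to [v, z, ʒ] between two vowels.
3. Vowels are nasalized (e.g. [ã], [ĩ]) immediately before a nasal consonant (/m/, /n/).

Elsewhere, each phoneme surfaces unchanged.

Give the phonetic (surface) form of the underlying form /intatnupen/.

[ĩntatnupẽn]

/i/ (word-initial) occurs before a nasal consonant → [ĩ] by rule 3.
/t/ (between /n/ and /a/): rule 1 targets it, but not word-initially → unchanged [t].
/a/ (between /t/ and /t/) fails the environment for rule 3, so it stays [a].
/t/ (between /a/ and /n/): rule 1 targets it, but not word-initially → unchanged [t].
/u/ (between /n/ and /p/) fails the environment for rule 3, so it stays [u].
/p/ — between /u/ and /e/; rule 1 does not apply here → [p].
/e/ meets the environment for rule 3 (before a nasal consonant) → [ẽ].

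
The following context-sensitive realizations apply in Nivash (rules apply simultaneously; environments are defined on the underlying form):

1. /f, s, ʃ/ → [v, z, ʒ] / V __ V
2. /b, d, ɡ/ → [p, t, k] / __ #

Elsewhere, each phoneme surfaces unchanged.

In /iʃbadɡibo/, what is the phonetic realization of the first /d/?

/d/ (between /a/ and /ɡ/) is in the target of rule 2 but the environment (word-finally) is not met → [d].

[d]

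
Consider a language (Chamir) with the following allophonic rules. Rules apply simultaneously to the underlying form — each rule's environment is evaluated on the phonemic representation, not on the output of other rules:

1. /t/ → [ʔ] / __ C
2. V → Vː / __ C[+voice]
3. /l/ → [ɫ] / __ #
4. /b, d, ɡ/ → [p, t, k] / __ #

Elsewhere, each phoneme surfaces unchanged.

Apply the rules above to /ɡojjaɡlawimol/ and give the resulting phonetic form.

[ɡoːjjaːɡlaːwiːmoːɫ]

/ɡ/ — word-initial; rule 4 does not apply here → [ɡ].
/o/ meets the environment for rule 2 (before a voiced consonant) → [oː].
/j/ stays [j].
/j/ (between /j/ and /a/): no rule targets it → [j].
/a/ (between /j/ and /ɡ/): before a voiced consonant, so rule 2 applies → [aː].
/ɡ/ (between /a/ and /l/): rule 4 targets it, but not word-finally → unchanged [ɡ].
/l/ (between /ɡ/ and /a/) is in the target of rule 3 but the environment (word-finally) is not met → [l].
/a/ (between /l/ and /w/) occurs before a voiced consonant → [aː] by rule 2.
/w/ (between /a/ and /i/): no rule targets it → [w].
/i/ — between /w/ and /m/, before a voiced consonant — surfaces as [iː] (rule 2).
/m/ (between /i/ and /o/): no rule targets it → [m].
/o/ (between /m/ and /l/) occurs before a voiced consonant → [oː] by rule 2.
/l/ (word-final) occurs word-finally → [ɫ] by rule 3.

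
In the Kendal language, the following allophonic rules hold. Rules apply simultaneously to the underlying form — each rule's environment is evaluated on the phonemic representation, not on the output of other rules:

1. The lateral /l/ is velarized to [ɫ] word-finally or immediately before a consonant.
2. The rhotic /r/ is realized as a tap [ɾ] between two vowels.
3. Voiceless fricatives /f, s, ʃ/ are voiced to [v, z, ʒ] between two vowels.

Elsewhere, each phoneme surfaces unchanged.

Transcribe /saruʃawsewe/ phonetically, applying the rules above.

[saɾuʒawsewe]

/s/ (word-initial) is in the target of rule 3 but the environment (between two vowels) is not met → [s].
/a/ (between /s/ and /r/) is unaffected → [a].
Rule 2 applies to /r/ (between /a/ and /u/: between two vowels) → [ɾ].
/u/ (between /r/ and /ʃ/): no rule targets it → [u].
/ʃ/ (between /u/ and /a/): between two vowels, so rule 3 applies → [ʒ].
/a/ stays [a].
/w/ (between /a/ and /s/): no rule targets it → [w].
/s/ — between /w/ and /e/; rule 3 does not apply here → [s].
/e/ stays [e].
/w/ — not in any rule's target class → [w].
/e/ (word-final) is unaffected → [e].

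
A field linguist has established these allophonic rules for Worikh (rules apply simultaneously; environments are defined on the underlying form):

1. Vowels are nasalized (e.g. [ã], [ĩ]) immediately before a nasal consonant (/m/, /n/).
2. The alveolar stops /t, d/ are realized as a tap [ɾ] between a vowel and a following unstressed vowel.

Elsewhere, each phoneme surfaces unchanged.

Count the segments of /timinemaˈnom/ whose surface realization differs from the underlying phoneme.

Segments that undergo a rule: /i/ → [ĩ] (rule 1); /i/ → [ĩ] (rule 1); /e/ → [ẽ] (rule 1); /a/ → [ã] (rule 1); /o/ → [õ] (rule 1).
All other segments surface unchanged.

5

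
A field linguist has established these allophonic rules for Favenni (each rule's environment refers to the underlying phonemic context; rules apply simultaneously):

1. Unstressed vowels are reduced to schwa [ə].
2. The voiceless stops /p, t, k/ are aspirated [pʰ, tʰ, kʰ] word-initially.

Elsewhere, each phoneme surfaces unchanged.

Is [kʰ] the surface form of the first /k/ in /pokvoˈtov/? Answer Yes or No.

/k/ (between /o/ and /v/) is in the target of rule 2 but the environment (word-initially) is not met → [k].
The actual realization is [k], not [kʰ].

No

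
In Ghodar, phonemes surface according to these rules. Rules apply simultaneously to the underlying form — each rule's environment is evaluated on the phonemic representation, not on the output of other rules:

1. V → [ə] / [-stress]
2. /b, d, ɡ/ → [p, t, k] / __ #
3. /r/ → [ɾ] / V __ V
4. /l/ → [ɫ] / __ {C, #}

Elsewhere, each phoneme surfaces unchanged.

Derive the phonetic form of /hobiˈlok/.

Rule 1 applies to /o/ (between /h/ and /b/: in an unstressed syllable) → [ə].
/b/ — between /o/ and /i/; rule 2 does not apply here → [b].
/i/ (between /b/ and /l/) occurs in an unstressed syllable → [ə] by rule 1.
/l/ (between /i/ and /o/) fails the environment for rule 4, so it stays [l].
/o/ (between /l/ and /k/) is in the target of rule 1 but the environment (in an unstressed syllable) is not met → [o].

[həbəˈlok]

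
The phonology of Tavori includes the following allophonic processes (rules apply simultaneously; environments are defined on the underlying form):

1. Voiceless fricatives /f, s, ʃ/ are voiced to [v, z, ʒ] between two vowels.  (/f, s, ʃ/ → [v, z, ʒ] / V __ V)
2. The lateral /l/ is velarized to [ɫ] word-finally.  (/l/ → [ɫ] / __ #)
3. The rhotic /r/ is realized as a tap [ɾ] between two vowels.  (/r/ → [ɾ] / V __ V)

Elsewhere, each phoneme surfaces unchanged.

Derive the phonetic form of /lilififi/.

[lilivivi]

/l/ — word-initial; rule 2 does not apply here → [l].
/i/ stays [i].
/l/ (between /i/ and /i/) fails the environment for rule 2, so it stays [l].
/i/ (between /l/ and /f/) is unaffected → [i].
/f/ meets the environment for rule 1 (between two vowels) → [v].
/i/ stays [i].
/f/ — between /i/ and /i/, between two vowels — surfaces as [v] (rule 1).
/i/ (word-final): no rule targets it → [i].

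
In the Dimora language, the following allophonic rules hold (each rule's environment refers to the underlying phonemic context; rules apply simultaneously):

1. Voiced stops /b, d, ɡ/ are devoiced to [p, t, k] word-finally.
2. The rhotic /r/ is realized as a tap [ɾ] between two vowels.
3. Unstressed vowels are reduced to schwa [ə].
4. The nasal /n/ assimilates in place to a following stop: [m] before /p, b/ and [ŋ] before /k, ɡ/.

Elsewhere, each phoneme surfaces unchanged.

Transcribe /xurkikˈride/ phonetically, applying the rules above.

[xərkəkˈridə]

/u/ — between /x/ and /r/, in an unstressed syllable — surfaces as [ə] (rule 3).
/r/ (between /u/ and /k/): rule 2 targets it, but not between two vowels → unchanged [r].
/i/ — between /k/ and /k/, in an unstressed syllable — surfaces as [ə] (rule 3).
/r/ (between /k/ and /i/) is in the target of rule 2 but the environment (between two vowels) is not met → [r].
/i/ (between /r/ and /d/) is in the target of rule 3 but the environment (in an unstressed syllable) is not met → [i].
/d/ (between /i/ and /e/): rule 1 targets it, but not word-finally → unchanged [d].
/e/ meets the environment for rule 3 (in an unstressed syllable) → [ə].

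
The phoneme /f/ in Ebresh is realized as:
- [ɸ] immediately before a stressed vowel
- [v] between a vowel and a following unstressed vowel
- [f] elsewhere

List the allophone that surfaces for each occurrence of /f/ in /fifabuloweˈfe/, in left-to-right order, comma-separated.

Occurrence 1 (position 1): no conditioning environment matches → elsewhere allophone [f].
Occurrence 2 (position 3): between a vowel and a following unstressed vowel → [v].
Occurrence 3 (position 11): immediately before a stressed vowel → [ɸ].

[f], [v], [ɸ]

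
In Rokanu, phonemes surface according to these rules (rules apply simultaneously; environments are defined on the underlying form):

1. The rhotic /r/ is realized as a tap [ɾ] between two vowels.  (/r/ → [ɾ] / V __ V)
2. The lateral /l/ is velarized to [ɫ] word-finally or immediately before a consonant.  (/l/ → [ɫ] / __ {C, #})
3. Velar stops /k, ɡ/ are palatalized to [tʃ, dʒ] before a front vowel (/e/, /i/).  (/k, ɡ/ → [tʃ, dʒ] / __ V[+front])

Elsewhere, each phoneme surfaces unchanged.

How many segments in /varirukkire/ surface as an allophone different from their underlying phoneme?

4

Segments that undergo a rule: /r/ → [ɾ] (rule 1); /r/ → [ɾ] (rule 1); /k/ → [tʃ] (rule 3); /r/ → [ɾ] (rule 1).
All other segments surface unchanged.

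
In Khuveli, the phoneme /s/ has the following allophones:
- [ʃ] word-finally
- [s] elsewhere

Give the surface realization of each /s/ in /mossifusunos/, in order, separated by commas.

[s], [s], [s], [ʃ]

Occurrence 1 (position 3): no conditioning environment matches → elsewhere allophone [s].
Occurrence 2 (position 4): no conditioning environment matches → elsewhere allophone [s].
Occurrence 3 (position 8): no conditioning environment matches → elsewhere allophone [s].
Occurrence 4 (position 12): word-finally → [ʃ].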